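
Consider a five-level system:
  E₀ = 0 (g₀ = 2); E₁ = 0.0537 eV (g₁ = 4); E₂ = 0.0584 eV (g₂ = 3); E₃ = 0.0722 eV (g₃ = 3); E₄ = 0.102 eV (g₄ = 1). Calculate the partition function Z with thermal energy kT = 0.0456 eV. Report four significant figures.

Z = 4.788

Eᵢ/kT = 0, 1.17763, 1.28070, 1.58333, 2.23684.
Z = Σ gᵢe^(−Eᵢ/kT) = 2·e^(−0) + 4·e^(−1.17763) + 3·e^(−1.28070) + 3·e^(−1.58333) + 1·e^(−2.23684) = 2.00000 + 1.23203 + 0.833528 + 0.615871 + 0.106795 = 4.78822.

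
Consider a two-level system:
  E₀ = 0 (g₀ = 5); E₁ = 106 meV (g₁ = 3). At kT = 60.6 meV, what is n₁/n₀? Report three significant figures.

0.104

n₁/n₀ = (g₁/g₀) exp[−(E₁−E₀)/kT] = (3/5) × exp(−(106 meV)/(60.6 meV)) = (3/5) × exp(-1.7492) = 0.104.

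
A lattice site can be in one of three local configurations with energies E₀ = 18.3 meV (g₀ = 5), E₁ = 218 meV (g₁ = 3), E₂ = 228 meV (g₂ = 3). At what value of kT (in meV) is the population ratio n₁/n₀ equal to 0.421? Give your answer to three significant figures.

n₁/n₀ = (g₁/g₀) exp[−(E₁−E₀)/kT] = 0.421.
⇒ (E₁−E₀)/kT = ln((3/5)/0.421) = ln(1.4252) = 0.35431.
kT = 199.7 meV / 0.35431 = 564 meV.

564 meV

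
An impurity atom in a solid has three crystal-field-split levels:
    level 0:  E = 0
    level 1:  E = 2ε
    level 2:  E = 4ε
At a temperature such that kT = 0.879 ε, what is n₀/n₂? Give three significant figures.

n₀/n₂ = exp[−(E₀−E₂)/kT] = exp(−(-4ε)/(0.879ε)) = exp(4.5506) = 94.7.

94.7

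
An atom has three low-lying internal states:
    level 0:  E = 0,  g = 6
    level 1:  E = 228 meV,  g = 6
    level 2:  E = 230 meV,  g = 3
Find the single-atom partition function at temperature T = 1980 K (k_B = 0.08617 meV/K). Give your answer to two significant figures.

k_BT = 0.08617 × 1980 K = 170.6 meV.
Eᵢ/kT = 0, 1.336, 1.348.
Z = Σ gᵢe^(−Eᵢ/kT) = 6·e^(−0) + 6·e^(−1.336) + 3·e^(−1.348) = 6.000 + 1.577 + 0.7793 = 8.356.

Z = 8.4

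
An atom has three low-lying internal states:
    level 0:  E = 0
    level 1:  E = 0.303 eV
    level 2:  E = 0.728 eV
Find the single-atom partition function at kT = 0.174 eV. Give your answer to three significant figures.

Eᵢ/kT = 0, 1.7414, 4.1839.
Z = Σ e^(−Eᵢ/kT) = e^(−0) + e^(−1.7414) + e^(−4.1839) = 1.0000 + 0.17527 + 0.015239 = 1.1905.

Z = 1.19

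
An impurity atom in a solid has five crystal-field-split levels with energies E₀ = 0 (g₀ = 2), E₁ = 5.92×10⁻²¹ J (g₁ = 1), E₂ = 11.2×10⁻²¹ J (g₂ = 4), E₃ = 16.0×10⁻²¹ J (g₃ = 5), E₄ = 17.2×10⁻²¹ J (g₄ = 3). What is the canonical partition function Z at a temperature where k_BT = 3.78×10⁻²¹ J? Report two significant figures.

Z = 2.5

Eᵢ/kT = 0, 1.566, 2.963, 4.233, 4.550.
Z = Σ gᵢe^(−Eᵢ/kT) = 2·e^(−0) + 1·e^(−1.566) + 4·e^(−2.963) + 5·e^(−4.233) + 3·e^(−4.550) = 2.000 + 0.2089 + 0.2067 + 0.07254 + 0.03170 = 2.520.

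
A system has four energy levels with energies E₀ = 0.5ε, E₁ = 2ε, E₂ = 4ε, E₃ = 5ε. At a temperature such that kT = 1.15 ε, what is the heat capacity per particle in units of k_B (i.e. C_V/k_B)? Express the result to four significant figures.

Eᵢ/kT = 0.434783, 1.73913, 3.47826, 4.34783.
Z = Σ e^(−Eᵢ/kT) = e^(−0.434783) + e^(−1.73913) + e^(−3.47826) + e^(−4.34783) = 0.647405 + 0.175673 + 0.0308611 + 0.0129349 = 0.866874.
⟨E⟩ = 0.995724 ε, ⟨E²⟩ = 1.93995 ε².
C_V/k_B = (⟨E²⟩ − ⟨E⟩²)/(kT)² = (1.93995 − 0.991466)/1.32250 = 0.7172.

0.7172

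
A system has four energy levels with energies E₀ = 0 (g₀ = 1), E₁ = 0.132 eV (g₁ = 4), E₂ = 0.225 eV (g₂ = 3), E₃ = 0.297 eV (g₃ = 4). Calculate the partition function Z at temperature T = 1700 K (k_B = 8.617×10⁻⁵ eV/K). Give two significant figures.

k_BT = 8.617×10⁻⁵ × 1700 K = 0.1465 eV.
Eᵢ/kT = 0, 0.9010, 1.536, 2.027.
Z = Σ gᵢe^(−Eᵢ/kT) = 1·e^(−0) + 4·e^(−0.9010) + 3·e^(−1.536) + 4·e^(−2.027) = 1.000 + 1.625 + 0.6457 + 0.5269 = 3.798.

Z = 3.8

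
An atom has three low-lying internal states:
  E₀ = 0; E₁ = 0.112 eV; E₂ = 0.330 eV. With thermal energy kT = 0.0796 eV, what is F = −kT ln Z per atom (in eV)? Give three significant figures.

Eᵢ/kT = 0, 1.4070, 4.1457.
Z = Σ e^(−Eᵢ/kT) = e^(−0) + e^(−1.4070) + e^(−4.1457) = 1.0000 + 0.24488 + 0.015832 = 1.2607.
F = −kT ln Z = −0.0796 × ln(1.2607) = −0.0796 × 0.23167 = -0.0184 eV.

-0.0184 eV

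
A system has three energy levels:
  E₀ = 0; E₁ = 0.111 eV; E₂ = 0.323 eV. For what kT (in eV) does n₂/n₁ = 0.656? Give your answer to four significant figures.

n₂/n₁ = exp[−(E₂−E₁)/kT] = 0.656.
⇒ (E₂−E₁)/kT = ln(1/0.656) = ln(1.52439) = 0.421594.
kT = 0.212 eV / 0.421594 = 0.5029 eV.

0.5029 eV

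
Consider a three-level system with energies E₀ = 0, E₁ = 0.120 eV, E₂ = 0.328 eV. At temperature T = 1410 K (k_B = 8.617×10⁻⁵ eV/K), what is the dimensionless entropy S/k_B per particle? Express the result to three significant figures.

0.746

k_BT = 8.617×10⁻⁵ × 1410 K = 0.12150 eV.
Eᵢ/kT = 0, 0.98765, 2.6996.
Z = Σ e^(−Eᵢ/kT) = e^(−0) + e^(−0.98765) + e^(−2.6996) = 1.0000 + 0.37245 + 0.067232 = 1.4397.
⟨E⟩ = Σ EᵢPᵢ = 0.046361 eV.
S/k_B = ln Z + ⟨E⟩/kT = ln(1.4397) + 0.046361/0.12150 = 0.36443 + 0.38157 = 0.746.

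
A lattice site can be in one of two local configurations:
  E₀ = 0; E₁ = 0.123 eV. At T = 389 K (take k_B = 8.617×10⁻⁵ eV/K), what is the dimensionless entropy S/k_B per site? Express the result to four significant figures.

0.1164

k_BT = 8.617×10⁻⁵ × 389 K = 0.0335201 eV.
Eᵢ/kT = 0, 3.66944.
Z = Σ e^(−Eᵢ/kT) = e^(−0) + e^(−3.66944) = 1.00000 + 0.0254907 = 1.02549.
⟨E⟩ = Σ EᵢPᵢ = 0.00305742 eV.
S/k_B = ln Z + ⟨E⟩/kT = ln(1.02549) + 0.00305742/0.0335201 = 0.0251705 + 0.0912115 = 0.1164.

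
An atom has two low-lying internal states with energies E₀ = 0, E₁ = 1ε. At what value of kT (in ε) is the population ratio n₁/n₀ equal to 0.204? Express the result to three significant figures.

n₁/n₀ = exp[−(E₁−E₀)/kT] = 0.204.
⇒ (E₁−E₀)/kT = ln(1/0.204) = ln(4.9020) = 1.5896.
kT = 1ε / 1.5896 = 0.629 ε.

0.629 ε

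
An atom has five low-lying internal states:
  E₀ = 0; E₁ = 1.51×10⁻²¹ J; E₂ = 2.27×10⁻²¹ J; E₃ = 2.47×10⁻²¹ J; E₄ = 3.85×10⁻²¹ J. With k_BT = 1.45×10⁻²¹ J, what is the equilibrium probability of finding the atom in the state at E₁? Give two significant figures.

0.19

Eᵢ/kT = 0, 1.041, 1.566, 1.703, 2.655.
Z = Σ e^(−Eᵢ/kT) = e^(−0) + e^(−1.041) + e^(−1.566) + e^(−1.703) + e^(−2.655) = 1.000 + 0.3531 + 0.2089 + 0.1821 + 0.07030 = 1.814.
P₁ = e^(−E₁/kT) / Z = 0.3531/1.814 = 0.19.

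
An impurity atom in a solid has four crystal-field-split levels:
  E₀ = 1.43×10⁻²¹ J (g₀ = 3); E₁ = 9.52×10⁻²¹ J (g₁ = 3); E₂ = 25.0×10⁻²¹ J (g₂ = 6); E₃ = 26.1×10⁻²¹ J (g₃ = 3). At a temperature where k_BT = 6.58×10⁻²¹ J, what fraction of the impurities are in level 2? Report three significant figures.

Eᵢ/kT = 0.21733, 1.4468, 3.7994, 3.9666.
Z = Σ gᵢe^(−Eᵢ/kT) = 3·e^(−0.21733) + 3·e^(−1.4468) + 6·e^(−3.7994) + 3·e^(−3.9666) = 2.4140 + 0.70597 + 0.13431 + 0.056813 = 3.3111.
P₂ = g₂ e^(−E₂/kT) / Z = 0.13431/3.3111 = 0.0406.

0.0406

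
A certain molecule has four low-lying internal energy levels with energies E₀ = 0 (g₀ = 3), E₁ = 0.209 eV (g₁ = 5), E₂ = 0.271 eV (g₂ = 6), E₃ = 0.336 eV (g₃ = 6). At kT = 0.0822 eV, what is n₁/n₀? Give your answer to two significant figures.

n₁/n₀ = (g₁/g₀) exp[−(E₁−E₀)/kT] = (5/3) × exp(−(0.209 eV)/(0.0822 eV)) = (5/3) × exp(-2.543) = 0.13.

0.13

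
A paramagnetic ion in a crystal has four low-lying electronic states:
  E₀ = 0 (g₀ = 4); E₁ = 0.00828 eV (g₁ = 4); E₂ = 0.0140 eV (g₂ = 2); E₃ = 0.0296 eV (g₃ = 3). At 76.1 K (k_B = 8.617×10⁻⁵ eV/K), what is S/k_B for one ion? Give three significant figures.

2.07

k_BT = 8.617×10⁻⁵ × 76.1 K = 0.0065575 eV.
Eᵢ/kT = 0, 1.2627, 2.1350, 4.5139.
Z = Σ gᵢe^(−Eᵢ/kT) = 4·e^(−0) + 4·e^(−1.2627) + 2·e^(−2.1350) + 3·e^(−4.5139) = 4.0000 + 1.1316 + 0.23649 + 0.032867 = 5.4010.
⟨E⟩ = Σ EᵢPᵢ = 0.0025279 eV.
S/k_B = ln Z + ⟨E⟩/kT = ln(5.4010) + 0.0025279/0.0065575 = 1.6866 + 0.38550 = 2.07.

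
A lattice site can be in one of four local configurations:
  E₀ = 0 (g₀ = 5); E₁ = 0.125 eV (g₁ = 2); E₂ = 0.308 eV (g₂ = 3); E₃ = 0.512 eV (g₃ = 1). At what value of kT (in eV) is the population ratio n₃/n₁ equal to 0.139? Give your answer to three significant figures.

n₃/n₁ = (g₃/g₁) exp[−(E₃−E₁)/kT] = 0.139.
⇒ (E₃−E₁)/kT = ln((1/2)/0.139) = ln(3.5971) = 1.2801.
kT = 0.387 eV / 1.2801 = 0.302 eV.

0.302 eV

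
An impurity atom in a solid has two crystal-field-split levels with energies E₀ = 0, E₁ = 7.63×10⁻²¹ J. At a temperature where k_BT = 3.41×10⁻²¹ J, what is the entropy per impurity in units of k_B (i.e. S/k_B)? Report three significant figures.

Eᵢ/kT = 0, 2.2375.
Z = Σ e^(−Eᵢ/kT) = e^(−0) + e^(−2.2375) = 1.0000 + 0.10672 = 1.1067.
⟨E⟩ = Σ EᵢPᵢ = 0.73577 ×10⁻²¹ J.
S/k_B = ln Z + ⟨E⟩/kT = ln(1.1067) + 0.73577/3.41 = 0.10138 + 0.21577 = 0.317.

0.317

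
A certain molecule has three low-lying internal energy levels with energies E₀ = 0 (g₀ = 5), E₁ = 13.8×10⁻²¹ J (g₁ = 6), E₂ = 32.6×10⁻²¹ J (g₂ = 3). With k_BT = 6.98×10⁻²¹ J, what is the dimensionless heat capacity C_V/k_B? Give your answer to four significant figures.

0.5673

Eᵢ/kT = 0, 1.97708, 4.67049.
Z = Σ gᵢe^(−Eᵢ/kT) = 5·e^(−0) + 6·e^(−1.97708) + 3·e^(−4.67049) = 5.00000 + 0.830838 + 0.0281030 = 5.85894.
⟨E⟩ = 2.11330, ⟨E²⟩ = 32.1033.
C_V/k_B = (⟨E²⟩ − ⟨E⟩²)/(kT)² = (32.1033 − 4.46604)/48.7204 = 0.5673.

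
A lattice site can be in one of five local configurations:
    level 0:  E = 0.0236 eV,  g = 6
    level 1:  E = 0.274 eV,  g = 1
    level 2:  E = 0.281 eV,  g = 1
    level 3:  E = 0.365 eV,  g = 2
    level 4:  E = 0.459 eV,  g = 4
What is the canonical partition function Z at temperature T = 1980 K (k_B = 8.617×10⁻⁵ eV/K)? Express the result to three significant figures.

Z = 6.13

k_BT = 8.617×10⁻⁵ × 1980 K = 0.17062 eV.
Eᵢ/kT = 0.13832, 1.6059, 1.6469, 2.1393, 2.6902.
Z = Σ gᵢe^(−Eᵢ/kT) = 6·e^(−0.13832) + 1·e^(−1.6059) + 1·e^(−1.6469) + 2·e^(−2.1393) + 4·e^(−2.6902) = 5.2249 + 0.20071 + 0.19265 + 0.23547 + 0.27147 = 6.1252.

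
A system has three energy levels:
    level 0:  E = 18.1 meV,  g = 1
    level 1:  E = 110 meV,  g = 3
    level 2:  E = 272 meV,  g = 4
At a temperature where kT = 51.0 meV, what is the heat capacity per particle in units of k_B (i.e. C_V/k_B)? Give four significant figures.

Eᵢ/kT = 0.354902, 2.15686, 5.33333.
Z = Σ gᵢe^(−Eᵢ/kT) = 1·e^(−0.354902) + 3·e^(−2.15686) + 4·e^(−5.33333) = 0.701242 + 0.347063 + 0.0193119 = 1.06762.
⟨E⟩ = 52.5676 meV, ⟨E²⟩ = 5486.94 meV².
C_V/k_B = (⟨E²⟩ − ⟨E⟩²)/(kT)² = (5486.94 − 2763.35)/2601.00 = 1.047.

1.047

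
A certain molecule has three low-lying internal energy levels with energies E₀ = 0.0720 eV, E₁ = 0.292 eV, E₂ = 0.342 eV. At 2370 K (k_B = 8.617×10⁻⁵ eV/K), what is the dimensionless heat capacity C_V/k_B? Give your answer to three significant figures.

k_BT = 8.617×10⁻⁵ × 2370 K = 0.20422 eV.
Eᵢ/kT = 0.35256, 1.4298, 1.6747.
Z = Σ e^(−Eᵢ/kT) = e^(−0.35256) + e^(−1.4298) + e^(−1.6747) = 0.70289 + 0.23936 + 0.18736 = 1.1296.
⟨E⟩ = 0.16340 eV, ⟨E²⟩ = 0.040693 eV².
C_V/k_B = (⟨E²⟩ − ⟨E⟩²)/(kT)² = (0.040693 − 0.026700)/0.041706 = 0.336.

0.336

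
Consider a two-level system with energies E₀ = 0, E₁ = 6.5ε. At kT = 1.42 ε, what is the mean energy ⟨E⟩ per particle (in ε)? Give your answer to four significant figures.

Eᵢ/kT = 0, 4.57746.
Z = Σ e^(−Eᵢ/kT) = e^(−0) + e^(−4.57746) = 1.00000 + 0.0102810 = 1.01028.
⟨E⟩ = Σ Eᵢ e^(−Eᵢ/kT) / Z = (0·1.00000 + 6.5·0.0102810) / 1.01028 = 0.06615 ε.

0.06615 ε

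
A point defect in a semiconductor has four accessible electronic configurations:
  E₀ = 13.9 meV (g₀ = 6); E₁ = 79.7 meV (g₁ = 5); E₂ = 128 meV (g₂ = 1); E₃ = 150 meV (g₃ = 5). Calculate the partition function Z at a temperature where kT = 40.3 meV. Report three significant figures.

Eᵢ/kT = 0.34491, 1.9777, 3.1762, 3.7221.
Z = Σ gᵢe^(−Eᵢ/kT) = 6·e^(−0.34491) + 5·e^(−1.9777) + 1·e^(−3.1762) + 5·e^(−3.7221) = 4.2497 + 0.69194 + 0.041744 + 0.12092 = 5.1043.

Z = 5.10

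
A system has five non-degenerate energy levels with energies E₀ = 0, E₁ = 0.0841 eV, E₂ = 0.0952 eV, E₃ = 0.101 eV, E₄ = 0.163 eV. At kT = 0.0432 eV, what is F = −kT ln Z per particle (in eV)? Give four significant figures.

Eᵢ/kT = 0, 1.94676, 2.20370, 2.33796, 3.77315.
Z = Σ e^(−Eᵢ/kT) = e^(−0) + e^(−1.94676) + e^(−2.20370) + e^(−2.33796) + e^(−3.77315) = 1.00000 + 0.142736 + 0.110394 + 0.0965243 + 0.0229796 = 1.37263.
F = −kT ln Z = −0.0432 × ln(1.37263) = −0.0432 × 0.316729 = -0.01368 eV.

-0.01368 eV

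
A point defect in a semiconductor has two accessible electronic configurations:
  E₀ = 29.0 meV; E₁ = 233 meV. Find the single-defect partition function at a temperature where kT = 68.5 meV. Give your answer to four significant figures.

Eᵢ/kT = 0.423358, 3.40146.
Z = Σ e^(−Eᵢ/kT) = e^(−0.423358) + e^(−3.40146) = 0.654844 + 0.0333246 = 0.688169.

Z = 0.6882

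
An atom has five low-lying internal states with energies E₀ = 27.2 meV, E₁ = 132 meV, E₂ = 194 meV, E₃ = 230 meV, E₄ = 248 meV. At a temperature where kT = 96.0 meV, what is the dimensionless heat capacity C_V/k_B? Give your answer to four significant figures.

Eᵢ/kT = 0.283333, 1.37500, 2.02083, 2.39583, 2.58333.
Z = Σ e^(−Eᵢ/kT) = e^(−0.283333) + e^(−1.37500) + e^(−2.02083) + e^(−2.39583) + e^(−2.58333) = 0.753269 + 0.252840 + 0.132545 + 0.0910970 + 0.0755221 = 1.30527.
⟨E⟩ = 91.3675 meV, ⟨E²⟩ = 14874.5 meV².
C_V/k_B = (⟨E²⟩ − ⟨E⟩²)/(kT)² = (14874.5 − 8348.02)/9216.00 = 0.7082.

0.7082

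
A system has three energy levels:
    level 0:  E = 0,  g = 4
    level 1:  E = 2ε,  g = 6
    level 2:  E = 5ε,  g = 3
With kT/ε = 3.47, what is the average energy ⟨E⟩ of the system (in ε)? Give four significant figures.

1.274 ε

Eᵢ/kT = 0, 0.576369, 1.44092.
Z = Σ gᵢe^(−Eᵢ/kT) = 4·e^(−0) + 6·e^(−0.576369) + 3·e^(−1.44092) = 4.00000 + 3.37161 + 0.710130 = 8.08174.
⟨E⟩ = Σ Eᵢ gᵢe^(−Eᵢ/kT) / Z = (0·4.00000 + 2·3.37161 + 5·0.710130) / 8.08174 = 1.274 ε.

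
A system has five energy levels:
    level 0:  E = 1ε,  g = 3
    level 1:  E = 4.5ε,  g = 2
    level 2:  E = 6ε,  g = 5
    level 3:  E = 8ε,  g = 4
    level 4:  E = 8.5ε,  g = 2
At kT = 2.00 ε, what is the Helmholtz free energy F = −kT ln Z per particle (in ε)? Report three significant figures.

-1.74 ε

Eᵢ/kT = 0.50000, 2.2500, 3.0000, 4.0000, 4.2500.
Z = Σ gᵢe^(−Eᵢ/kT) = 3·e^(−0.50000) + 2·e^(−2.2500) + 5·e^(−3.0000) + 4·e^(−4.0000) + 2·e^(−4.2500) = 1.8196 + 0.21080 + 0.24894 + 0.073263 + 0.028528 = 2.3811.
F = −kT ln Z = −2.00 × ln(2.3811) = −2.00 × 0.86756 = -1.74 ε.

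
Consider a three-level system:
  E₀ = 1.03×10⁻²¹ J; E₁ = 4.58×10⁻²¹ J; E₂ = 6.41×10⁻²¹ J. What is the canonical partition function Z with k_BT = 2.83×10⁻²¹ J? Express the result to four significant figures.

Eᵢ/kT = 0.363958, 1.61837, 2.26502.
Z = Σ e^(−Eᵢ/kT) = e^(−0.363958) + e^(−1.61837) + e^(−2.26502) = 0.694920 + 0.198222 + 0.103828 = 0.996970.

Z = 0.9970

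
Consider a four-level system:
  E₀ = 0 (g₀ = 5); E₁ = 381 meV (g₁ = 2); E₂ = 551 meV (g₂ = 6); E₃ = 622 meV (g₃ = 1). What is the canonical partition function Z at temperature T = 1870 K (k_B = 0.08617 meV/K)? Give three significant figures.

k_BT = 0.08617 × 1870 K = 161.14 meV.
Eᵢ/kT = 0, 2.3644, 3.4194, 3.8600.
Z = Σ gᵢe^(−Eᵢ/kT) = 5·e^(−0) + 2·e^(−2.3644) + 6·e^(−3.4194) + 1·e^(−3.8600) = 5.0000 + 0.18801 + 0.19639 + 0.021068 = 5.4055.

Z = 5.41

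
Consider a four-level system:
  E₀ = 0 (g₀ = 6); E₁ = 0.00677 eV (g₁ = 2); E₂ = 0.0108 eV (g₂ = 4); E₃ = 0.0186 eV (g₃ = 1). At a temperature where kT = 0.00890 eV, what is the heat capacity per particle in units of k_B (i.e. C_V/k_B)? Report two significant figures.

0.26

Eᵢ/kT = 0, 0.7607, 1.213, 2.090.
Z = Σ gᵢe^(−Eᵢ/kT) = 6·e^(−0) + 2·e^(−0.7607) + 4·e^(−1.213) + 1·e^(−2.090) = 6.000 + 0.9347 + 1.189 + 0.1237 = 8.247.
⟨E⟩ = 0.002603 eV, ⟨E²⟩ = 0.00002720 eV².
C_V/k_B = (⟨E²⟩ − ⟨E⟩²)/(kT)² = (0.00002720 − 0.000006776)/0.00007921 = 0.26.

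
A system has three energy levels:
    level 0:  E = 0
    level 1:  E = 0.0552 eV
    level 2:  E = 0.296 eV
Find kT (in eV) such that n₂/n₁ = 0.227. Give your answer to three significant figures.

n₂/n₁ = exp[−(E₂−E₁)/kT] = 0.227.
⇒ (E₂−E₁)/kT = ln(1/0.227) = ln(4.4053) = 1.4828.
kT = 0.2408 eV / 1.4828 = 0.162 eV.

0.162 eV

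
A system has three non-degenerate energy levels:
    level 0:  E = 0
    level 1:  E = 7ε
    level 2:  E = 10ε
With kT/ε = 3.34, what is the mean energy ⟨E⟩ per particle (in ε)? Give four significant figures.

1.161 ε

Eᵢ/kT = 0, 2.09581, 2.99401.
Z = Σ e^(−Eᵢ/kT) = e^(−0) + e^(−2.09581) + e^(−2.99401) = 1.00000 + 0.122971 + 0.0500862 = 1.17306.
⟨E⟩ = Σ Eᵢ e^(−Eᵢ/kT) / Z = (0·1.00000 + 7·0.122971 + 10·0.0500862) / 1.17306 = 1.161 ε.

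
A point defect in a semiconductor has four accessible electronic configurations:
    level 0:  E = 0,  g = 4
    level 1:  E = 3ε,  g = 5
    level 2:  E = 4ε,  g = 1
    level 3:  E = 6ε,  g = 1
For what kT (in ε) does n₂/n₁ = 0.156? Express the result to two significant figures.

4.0 ε

n₂/n₁ = (g₂/g₁) exp[−(E₂−E₁)/kT] = 0.156.
⇒ (E₂−E₁)/kT = ln((1/5)/0.156) = ln(1.282) = 0.2484.
kT = 1ε / 0.2484 = 4.0 ε.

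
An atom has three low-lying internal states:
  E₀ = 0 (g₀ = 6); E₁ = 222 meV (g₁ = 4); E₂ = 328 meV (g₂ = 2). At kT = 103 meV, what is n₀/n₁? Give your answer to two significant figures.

13

n₀/n₁ = (g₀/g₁) exp[−(E₀−E₁)/kT] = (6/4) × exp(−(-222 meV)/(103 meV)) = (6/4) × exp(2.155) = 13.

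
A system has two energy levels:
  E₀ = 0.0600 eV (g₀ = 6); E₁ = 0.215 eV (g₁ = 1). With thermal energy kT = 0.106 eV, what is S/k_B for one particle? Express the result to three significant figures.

Eᵢ/kT = 0.56604, 2.0283.
Z = Σ gᵢe^(−Eᵢ/kT) = 6·e^(−0.56604) + 1·e^(−2.0283) = 3.4066 + 0.13156 = 3.5382.
⟨E⟩ = Σ EᵢPᵢ = 0.065763 eV.
S/k_B = ln Z + ⟨E⟩/kT = ln(3.5382) + 0.065763/0.106 = 1.2636 + 0.62041 = 1.88.

1.88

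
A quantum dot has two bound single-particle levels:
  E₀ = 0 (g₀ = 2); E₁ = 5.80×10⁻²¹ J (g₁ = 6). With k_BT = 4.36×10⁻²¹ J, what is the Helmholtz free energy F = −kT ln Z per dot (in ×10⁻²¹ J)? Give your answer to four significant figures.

-5.568 ×10⁻²¹ J

Eᵢ/kT = 0, 1.33028.
Z = Σ gᵢe^(−Eᵢ/kT) = 2·e^(−0) + 6·e^(−1.33028) = 2.00000 + 1.58642 = 3.58642.
F = −kT ln Z = −4.36 × ln(3.58642) = −4.36 × 1.27715 = -5.568 ×10⁻²¹ J.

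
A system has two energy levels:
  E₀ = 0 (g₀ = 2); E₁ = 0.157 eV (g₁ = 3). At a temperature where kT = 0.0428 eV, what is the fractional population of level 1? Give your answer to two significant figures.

Eᵢ/kT = 0, 3.668.
Z = Σ gᵢe^(−Eᵢ/kT) = 2·e^(−0) + 3·e^(−3.668) = 2.000 + 0.07658 = 2.077.
P₁ = g₁ e^(−E₁/kT) / Z = 0.07658/2.077 = 0.037.

0.037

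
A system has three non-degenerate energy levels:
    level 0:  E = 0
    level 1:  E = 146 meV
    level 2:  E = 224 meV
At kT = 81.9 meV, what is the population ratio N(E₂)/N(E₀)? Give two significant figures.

0.065

n₂/n₀ = exp[−(E₂−E₀)/kT] = exp(−(224 meV)/(81.9 meV)) = exp(-2.735) = 0.065.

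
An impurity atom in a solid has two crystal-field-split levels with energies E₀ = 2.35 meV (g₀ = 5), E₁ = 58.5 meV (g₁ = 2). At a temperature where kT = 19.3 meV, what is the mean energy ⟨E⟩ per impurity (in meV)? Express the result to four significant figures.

3.548 meV

Eᵢ/kT = 0.121762, 3.03109.
Z = Σ gᵢe^(−Eᵢ/kT) = 5·e^(−0.121762) + 2·e^(−3.03109) = 4.42680 + 0.0965260 = 4.52333.
⟨E⟩ = Σ Eᵢ gᵢe^(−Eᵢ/kT) / Z = (2.35·4.42680 + 58.5·0.0965260) / 4.52333 = 3.548 meV.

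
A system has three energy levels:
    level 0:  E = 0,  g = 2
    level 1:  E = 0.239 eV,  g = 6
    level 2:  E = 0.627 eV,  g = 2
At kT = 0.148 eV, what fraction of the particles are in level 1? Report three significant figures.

0.370

Eᵢ/kT = 0, 1.6149, 4.2365.
Z = Σ gᵢe^(−Eᵢ/kT) = 2·e^(−0) + 6·e^(−1.6149) + 2·e^(−4.2365) = 2.0000 + 1.1935 + 0.028916 = 3.2224.
P₁ = g₁ e^(−E₁/kT) / Z = 1.1935/3.2224 = 0.370.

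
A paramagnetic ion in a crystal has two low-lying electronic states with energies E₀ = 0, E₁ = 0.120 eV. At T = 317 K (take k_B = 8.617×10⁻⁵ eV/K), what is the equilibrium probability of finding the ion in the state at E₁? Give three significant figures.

0.0122

k_BT = 8.617×10⁻⁵ × 317 K = 0.027316 eV.
Eᵢ/kT = 0, 4.3930.
Z = Σ e^(−Eᵢ/kT) = e^(−0) + e^(−4.3930) = 1.0000 + 0.012364 = 1.0124.
P₁ = e^(−E₁/kT) / Z = 0.012364/1.0124 = 0.0122.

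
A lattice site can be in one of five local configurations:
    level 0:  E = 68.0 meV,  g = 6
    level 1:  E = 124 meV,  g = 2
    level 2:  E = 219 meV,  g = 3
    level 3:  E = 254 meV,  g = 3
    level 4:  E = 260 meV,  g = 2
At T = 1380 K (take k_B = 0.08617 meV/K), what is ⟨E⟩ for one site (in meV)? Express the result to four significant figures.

110.8 meV

k_BT = 0.08617 × 1380 K = 118.915 meV.
Eᵢ/kT = 0.571837, 1.04276, 1.84165, 2.13598, 2.18644.
Z = Σ gᵢe^(−Eᵢ/kT) = 6·e^(−0.571837) + 2·e^(−1.04276) + 3·e^(−1.84165) + 3·e^(−2.13598) + 2·e^(−2.18644) = 3.38693 + 0.704961 + 0.475667 + 0.354386 + 0.224632 = 5.14658.
⟨E⟩ = Σ Eᵢ gᵢe^(−Eᵢ/kT) / Z = (68.0·3.38693 + 124·0.704961 + 219·0.475667 + 254·0.354386 + 260·0.224632) / 5.14658 = 110.8 meV.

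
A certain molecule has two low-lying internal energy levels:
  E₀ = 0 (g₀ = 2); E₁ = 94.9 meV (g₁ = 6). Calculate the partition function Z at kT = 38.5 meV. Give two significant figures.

Eᵢ/kT = 0, 2.465.
Z = Σ gᵢe^(−Eᵢ/kT) = 2·e^(−0) + 6·e^(−2.465) = 2.000 + 0.5101 = 2.510.

Z = 2.5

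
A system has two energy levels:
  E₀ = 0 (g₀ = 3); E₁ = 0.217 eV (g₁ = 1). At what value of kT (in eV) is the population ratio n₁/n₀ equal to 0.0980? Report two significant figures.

n₁/n₀ = (g₁/g₀) exp[−(E₁−E₀)/kT] = 0.0980.
⇒ (E₁−E₀)/kT = ln((1/3)/0.0980) = ln(3.401) = 1.224.
kT = 0.217 eV / 1.224 = 0.18 eV.

0.18 eV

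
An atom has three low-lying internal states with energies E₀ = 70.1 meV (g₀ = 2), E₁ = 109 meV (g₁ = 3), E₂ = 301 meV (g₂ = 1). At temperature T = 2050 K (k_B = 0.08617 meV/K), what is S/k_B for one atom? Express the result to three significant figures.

k_BT = 0.08617 × 2050 K = 176.65 meV.
Eᵢ/kT = 0.39683, 0.61704, 1.7039.
Z = Σ gᵢe^(−Eᵢ/kT) = 2·e^(−0.39683) + 3·e^(−0.61704) + 1·e^(−1.7039) = 1.3449 + 1.6186 + 0.18197 = 3.1455.
⟨E⟩ = Σ EᵢPᵢ = 103.47 meV.
S/k_B = ln Z + ⟨E⟩/kT = ln(3.1455) + 103.47/176.65 = 1.1460 + 0.58573 = 1.73.

1.73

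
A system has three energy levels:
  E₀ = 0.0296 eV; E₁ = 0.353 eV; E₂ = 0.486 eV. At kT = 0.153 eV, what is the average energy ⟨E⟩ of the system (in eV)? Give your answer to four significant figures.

Eᵢ/kT = 0.193464, 2.30719, 3.17647.
Z = Σ e^(−Eᵢ/kT) = e^(−0.193464) + e^(−2.30719) + e^(−3.17647) = 0.824100 + 0.0995406 + 0.0417327 = 0.965373.
⟨E⟩ = Σ Eᵢ e^(−Eᵢ/kT) / Z = (0.0296·0.824100 + 0.353·0.0995406 + 0.486·0.0417327) / 0.965373 = 0.08268 eV.

0.08268 eV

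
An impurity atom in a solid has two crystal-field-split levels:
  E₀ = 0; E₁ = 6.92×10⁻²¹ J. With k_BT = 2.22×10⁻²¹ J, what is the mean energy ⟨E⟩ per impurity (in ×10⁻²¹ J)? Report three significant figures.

0.293 ×10⁻²¹ J

Eᵢ/kT = 0, 3.1171.
Z = Σ e^(−Eᵢ/kT) = e^(−0) + e^(−3.1171) = 1.0000 + 0.044285 = 1.0443.
⟨E⟩ = Σ Eᵢ e^(−Eᵢ/kT) / Z = (0·1.0000 + 6.92·0.044285) / 1.0443 = 0.293 ×10⁻²¹ J.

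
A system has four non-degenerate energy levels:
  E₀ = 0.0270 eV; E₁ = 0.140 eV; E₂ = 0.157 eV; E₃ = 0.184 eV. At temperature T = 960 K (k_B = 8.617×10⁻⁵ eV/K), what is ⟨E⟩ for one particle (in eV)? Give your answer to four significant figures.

0.07621 eV

k_BT = 8.617×10⁻⁵ × 960 K = 0.0827232 eV.
Eᵢ/kT = 0.326390, 1.69239, 1.89790, 2.22429.
Z = Σ e^(−Eᵢ/kT) = e^(−0.326390) + e^(−1.69239) + e^(−1.89790) + e^(−2.22429) = 0.721524 + 0.184079 + 0.149883 + 0.108144 = 1.16363.
⟨E⟩ = Σ Eᵢ e^(−Eᵢ/kT) / Z = (0.0270·0.721524 + 0.140·0.184079 + 0.157·0.149883 + 0.184·0.108144) / 1.16363 = 0.07621 eV.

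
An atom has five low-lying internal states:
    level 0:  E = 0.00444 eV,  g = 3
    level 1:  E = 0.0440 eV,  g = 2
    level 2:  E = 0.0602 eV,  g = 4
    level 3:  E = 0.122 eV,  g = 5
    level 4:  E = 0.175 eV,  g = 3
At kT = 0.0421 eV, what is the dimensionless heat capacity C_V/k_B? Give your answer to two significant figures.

0.73

Eᵢ/kT = 0.1055, 1.045, 1.430, 2.898, 4.157.
Z = Σ gᵢe^(−Eᵢ/kT) = 3·e^(−0.1055) + 2·e^(−1.045) + 4·e^(−1.430) + 5·e^(−2.898) + 3·e^(−4.157) = 2.700 + 0.7034 + 0.9572 + 0.2757 + 0.04696 = 4.683.
⟨E⟩ = 0.03041 eV, ⟨E²⟩ = 0.002226 eV².
C_V/k_B = (⟨E²⟩ − ⟨E⟩²)/(kT)² = (0.002226 − 0.0009248)/0.001772 = 0.73.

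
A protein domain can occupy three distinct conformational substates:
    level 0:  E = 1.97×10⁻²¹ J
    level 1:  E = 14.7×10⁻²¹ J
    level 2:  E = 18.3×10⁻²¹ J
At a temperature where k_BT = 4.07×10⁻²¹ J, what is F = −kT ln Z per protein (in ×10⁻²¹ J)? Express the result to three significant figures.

1.73 ×10⁻²¹ J

Eᵢ/kT = 0.48403, 3.6118, 4.4963.
Z = Σ e^(−Eᵢ/kT) = e^(−0.48403) + e^(−3.6118) + e^(−4.4963) = 0.61629 + 0.027003 + 0.011150 = 0.65444.
F = −kT ln Z = −4.07 × ln(0.65444) = −4.07 × -0.42398 = 1.73 ×10⁻²¹ J.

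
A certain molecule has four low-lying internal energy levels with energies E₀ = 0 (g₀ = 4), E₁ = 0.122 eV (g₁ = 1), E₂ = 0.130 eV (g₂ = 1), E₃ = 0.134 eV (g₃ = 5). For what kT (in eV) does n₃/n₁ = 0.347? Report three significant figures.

0.00450 eV

n₃/n₁ = (g₃/g₁) exp[−(E₃−E₁)/kT] = 0.347.
⇒ (E₃−E₁)/kT = ln((5/1)/0.347) = ln(14.409) = 2.6679.
kT = 0.012 eV / 2.6679 = 0.00450 eV.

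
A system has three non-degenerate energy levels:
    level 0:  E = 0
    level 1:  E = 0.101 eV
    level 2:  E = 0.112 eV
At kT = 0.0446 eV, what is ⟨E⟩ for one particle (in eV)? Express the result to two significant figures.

0.017 eV

Eᵢ/kT = 0, 2.265, 2.511.
Z = Σ e^(−Eᵢ/kT) = e^(−0) + e^(−2.265) + e^(−2.511) = 1.000 + 0.1038 + 0.08119 = 1.185.
⟨E⟩ = Σ Eᵢ e^(−Eᵢ/kT) / Z = (0·1.000 + 0.101·0.1038 + 0.112·0.08119) / 1.185 = 0.017 eV.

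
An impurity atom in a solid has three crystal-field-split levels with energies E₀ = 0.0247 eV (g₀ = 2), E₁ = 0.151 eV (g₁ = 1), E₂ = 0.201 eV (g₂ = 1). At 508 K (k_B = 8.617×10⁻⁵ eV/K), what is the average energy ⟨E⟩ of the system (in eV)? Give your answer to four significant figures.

0.02962 eV

k_BT = 8.617×10⁻⁵ × 508 K = 0.0437744 eV.
Eᵢ/kT = 0.564257, 3.44950, 4.59172.
Z = Σ gᵢe^(−Eᵢ/kT) = 2·e^(−0.564257) + 1·e^(−3.44950) + 1·e^(−4.59172) = 1.13757 + 0.0317615 + 0.0101354 = 1.17947.
⟨E⟩ = Σ Eᵢ gᵢe^(−Eᵢ/kT) / Z = (0.0247·1.13757 + 0.151·0.0317615 + 0.201·0.0101354) / 1.17947 = 0.02962 eV.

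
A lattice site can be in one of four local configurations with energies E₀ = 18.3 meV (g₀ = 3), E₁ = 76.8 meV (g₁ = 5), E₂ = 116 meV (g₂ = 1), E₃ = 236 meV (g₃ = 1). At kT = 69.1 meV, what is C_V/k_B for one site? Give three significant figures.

Eᵢ/kT = 0.26483, 1.1114, 1.6787, 3.4153.
Z = Σ gᵢe^(−Eᵢ/kT) = 3·e^(−0.26483) + 5·e^(−1.1114) + 1·e^(−1.6787) + 1·e^(−3.4153) = 2.3020 + 1.6455 + 0.18662 + 0.032867 = 4.1670.
⟨E⟩ = 47.494 meV, ⟨E²⟩ = 3556.1 meV².
C_V/k_B = (⟨E²⟩ − ⟨E⟩²)/(kT)² = (3556.1 − 2255.7)/4774.8 = 0.272.

0.272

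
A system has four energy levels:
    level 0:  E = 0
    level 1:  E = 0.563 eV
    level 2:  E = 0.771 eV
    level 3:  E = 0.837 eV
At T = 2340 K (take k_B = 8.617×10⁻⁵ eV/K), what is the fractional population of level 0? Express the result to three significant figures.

0.910

k_BT = 8.617×10⁻⁵ × 2340 K = 0.20164 eV.
Eᵢ/kT = 0, 2.7921, 3.8236, 4.1510.
Z = Σ e^(−Eᵢ/kT) = e^(−0) + e^(−2.7921) + e^(−3.8236) + e^(−4.1510) = 1.0000 + 0.061292 + 0.021849 + 0.015749 = 1.0989.
P₀ = e^(−E₀/kT) / Z = 1.0000/1.0989 = 0.910.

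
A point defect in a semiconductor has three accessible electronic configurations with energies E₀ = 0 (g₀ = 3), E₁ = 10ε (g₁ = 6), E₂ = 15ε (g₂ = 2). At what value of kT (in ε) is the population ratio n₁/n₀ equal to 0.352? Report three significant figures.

5.76 ε

n₁/n₀ = (g₁/g₀) exp[−(E₁−E₀)/kT] = 0.352.
⇒ (E₁−E₀)/kT = ln((6/3)/0.352) = ln(5.6818) = 1.7373.
kT = 10ε / 1.7373 = 5.76 ε.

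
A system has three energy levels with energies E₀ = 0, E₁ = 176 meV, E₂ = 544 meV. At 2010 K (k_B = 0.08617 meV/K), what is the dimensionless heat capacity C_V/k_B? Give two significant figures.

0.44

k_BT = 0.08617 × 2010 K = 173.2 meV.
Eᵢ/kT = 0, 1.016, 3.141.
Z = Σ e^(−Eᵢ/kT) = e^(−0) + e^(−1.016) + e^(−3.141) = 1.000 + 0.3620 + 0.04324 = 1.405.
⟨E⟩ = 62.09 meV, ⟨E²⟩ = 17090 meV².
C_V/k_B = (⟨E²⟩ − ⟨E⟩²)/(kT)² = (17090 − 3855)/30000 = 0.44.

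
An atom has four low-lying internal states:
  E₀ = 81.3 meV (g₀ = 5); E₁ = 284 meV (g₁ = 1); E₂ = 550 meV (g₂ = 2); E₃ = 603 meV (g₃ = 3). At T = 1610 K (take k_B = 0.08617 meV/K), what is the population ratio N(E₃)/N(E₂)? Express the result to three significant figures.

k_BT = 0.08617 × 1610 K = 138.73 meV.
n₃/n₂ = (g₃/g₂) exp[−(E₃−E₂)/kT] = (3/2) × exp(−(53 meV)/(138.73 meV)) = (3/2) × exp(-0.38204) = 1.02.

1.02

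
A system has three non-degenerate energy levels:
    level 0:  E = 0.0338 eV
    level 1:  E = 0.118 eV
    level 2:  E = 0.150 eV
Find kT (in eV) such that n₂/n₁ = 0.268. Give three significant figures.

0.0243 eV

n₂/n₁ = exp[−(E₂−E₁)/kT] = 0.268.
⇒ (E₂−E₁)/kT = ln(1/0.268) = ln(3.7313) = 1.3168.
kT = 0.032 eV / 1.3168 = 0.0243 eV.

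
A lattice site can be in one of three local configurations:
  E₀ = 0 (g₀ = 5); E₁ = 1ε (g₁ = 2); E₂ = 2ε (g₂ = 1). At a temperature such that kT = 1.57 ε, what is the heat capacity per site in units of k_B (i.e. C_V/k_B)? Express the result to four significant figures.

Eᵢ/kT = 0, 0.636943, 1.27389.
Z = Σ gᵢe^(−Eᵢ/kT) = 5·e^(−0) + 2·e^(−0.636943) + 1·e^(−1.27389) = 5.00000 + 1.05781 + 0.279741 = 6.33755.
⟨E⟩ = 0.255192 ε, ⟨E²⟩ = 0.343472 ε².
C_V/k_B = (⟨E²⟩ − ⟨E⟩²)/(kT)² = (0.343472 − 0.0651230)/2.46490 = 0.1129.

0.1129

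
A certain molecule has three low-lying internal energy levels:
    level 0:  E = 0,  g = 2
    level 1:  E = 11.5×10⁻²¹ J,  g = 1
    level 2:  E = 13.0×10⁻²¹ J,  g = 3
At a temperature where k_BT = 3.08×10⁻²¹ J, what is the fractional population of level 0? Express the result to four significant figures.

Eᵢ/kT = 0, 3.73377, 4.22078.
Z = Σ gᵢe^(−Eᵢ/kT) = 2·e^(−0) + 1·e^(−3.73377) + 3·e^(−4.22078) = 2.00000 + 0.0239026 + 0.0440616 = 2.06796.
P₀ = g₀ e^(−E₀/kT) / Z = 2.00000/2.06796 = 0.9671.

0.9671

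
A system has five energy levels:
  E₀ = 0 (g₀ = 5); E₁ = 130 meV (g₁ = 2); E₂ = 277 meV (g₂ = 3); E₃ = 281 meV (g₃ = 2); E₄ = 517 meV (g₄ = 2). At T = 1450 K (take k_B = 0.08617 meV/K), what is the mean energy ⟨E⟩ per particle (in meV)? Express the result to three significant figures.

k_BT = 0.08617 × 1450 K = 124.95 meV.
Eᵢ/kT = 0, 1.0404, 2.2169, 2.2489, 4.1377.
Z = Σ gᵢe^(−Eᵢ/kT) = 5·e^(−0) + 2·e^(−1.0404) + 3·e^(−2.2169) + 2·e^(−2.2489) + 2·e^(−4.1377) = 5.0000 + 0.70663 + 0.32684 + 0.21103 + 0.031919 = 6.2764.
⟨E⟩ = Σ Eᵢ gᵢe^(−Eᵢ/kT) / Z = (0·5.0000 + 130·0.70663 + 277·0.32684 + 281·0.21103 + 517·0.031919) / 6.2764 = 41.1 meV.

41.1 meV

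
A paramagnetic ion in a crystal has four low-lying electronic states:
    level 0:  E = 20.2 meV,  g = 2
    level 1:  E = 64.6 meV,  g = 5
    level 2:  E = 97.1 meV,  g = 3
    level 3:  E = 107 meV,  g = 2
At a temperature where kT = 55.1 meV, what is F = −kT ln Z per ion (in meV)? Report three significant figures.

Eᵢ/kT = 0.36661, 1.1724, 1.7623, 1.9419.
Z = Σ gᵢe^(−Eᵢ/kT) = 2·e^(−0.36661) + 5·e^(−1.1724) + 3·e^(−1.7623) + 2·e^(−1.9419) = 1.3862 + 1.5481 + 0.51495 + 0.28686 = 3.7361.
F = −kT ln Z = −55.1 × ln(3.7361) = −55.1 × 1.3180 = -72.6 meV.

-72.6 meV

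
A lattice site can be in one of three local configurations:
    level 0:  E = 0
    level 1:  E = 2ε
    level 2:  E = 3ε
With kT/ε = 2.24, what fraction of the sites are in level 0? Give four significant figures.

0.5983

Eᵢ/kT = 0, 0.892857, 1.33929.
Z = Σ e^(−Eᵢ/kT) = e^(−0) + e^(−0.892857) + e^(−1.33929) = 1.00000 + 0.409484 + 0.262032 = 1.67152.
P₀ = e^(−E₀/kT) / Z = 1.00000/1.67152 = 0.5983.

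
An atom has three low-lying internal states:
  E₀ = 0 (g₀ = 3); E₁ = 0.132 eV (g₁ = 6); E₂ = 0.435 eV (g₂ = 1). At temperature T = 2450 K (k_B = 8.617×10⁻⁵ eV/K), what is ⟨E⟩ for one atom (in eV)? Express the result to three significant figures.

k_BT = 8.617×10⁻⁵ × 2450 K = 0.21112 eV.
Eᵢ/kT = 0, 0.62524, 2.0604.
Z = Σ gᵢe^(−Eᵢ/kT) = 3·e^(−0) + 6·e^(−0.62524) + 1·e^(−2.0604) = 3.0000 + 3.2108 + 0.12740 = 6.3382.
⟨E⟩ = Σ Eᵢ gᵢe^(−Eᵢ/kT) / Z = (0·3.0000 + 0.132·3.2108 + 0.435·0.12740) / 6.3382 = 0.0756 eV.

0.0756 eV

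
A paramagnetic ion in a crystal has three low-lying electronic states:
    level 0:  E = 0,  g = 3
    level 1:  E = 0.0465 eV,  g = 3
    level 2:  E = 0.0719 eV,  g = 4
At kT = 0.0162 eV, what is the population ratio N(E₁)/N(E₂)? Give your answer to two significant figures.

n₁/n₂ = (g₁/g₂) exp[−(E₁−E₂)/kT] = (3/4) × exp(−(-0.0254 eV)/(0.0162 eV)) = (3/4) × exp(1.568) = 3.6.

3.6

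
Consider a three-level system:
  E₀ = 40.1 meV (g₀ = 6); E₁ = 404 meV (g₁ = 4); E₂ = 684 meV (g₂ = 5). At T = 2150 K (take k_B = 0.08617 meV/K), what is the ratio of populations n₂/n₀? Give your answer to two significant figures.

0.026

k_BT = 0.08617 × 2150 K = 185.3 meV.
n₂/n₀ = (g₂/g₀) exp[−(E₂−E₀)/kT] = (5/6) × exp(−(643.9 meV)/(185.3 meV)) = (5/6) × exp(-3.475) = 0.026.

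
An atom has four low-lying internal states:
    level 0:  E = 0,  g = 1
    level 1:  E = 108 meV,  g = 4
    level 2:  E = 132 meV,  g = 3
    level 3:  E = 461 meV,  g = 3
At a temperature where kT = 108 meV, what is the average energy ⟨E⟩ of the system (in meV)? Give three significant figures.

Eᵢ/kT = 0, 1.0000, 1.2222, 4.2685.
Z = Σ gᵢe^(−Eᵢ/kT) = 1·e^(−0) + 4·e^(−1.0000) + 3·e^(−1.2222) + 3·e^(−4.2685) = 1.0000 + 1.4715 + 0.88374 + 0.042008 = 3.3972.
⟨E⟩ = Σ Eᵢ gᵢe^(−Eᵢ/kT) / Z = (0·1.0000 + 108·1.4715 + 132·0.88374 + 461·0.042008) / 3.3972 = 86.8 meV.

86.8 meV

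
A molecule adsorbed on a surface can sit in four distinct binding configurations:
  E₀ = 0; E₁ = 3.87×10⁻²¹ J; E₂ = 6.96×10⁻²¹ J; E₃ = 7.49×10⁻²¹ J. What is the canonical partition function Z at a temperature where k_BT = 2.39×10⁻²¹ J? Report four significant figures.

Z = 1.296

Eᵢ/kT = 0, 1.61925, 2.91213, 3.13389.
Z = Σ e^(−Eᵢ/kT) = e^(−0) + e^(−1.61925) + e^(−2.91213) + e^(−3.13389) = 1.00000 + 0.198047 + 0.0543598 + 0.0435481 = 1.29595.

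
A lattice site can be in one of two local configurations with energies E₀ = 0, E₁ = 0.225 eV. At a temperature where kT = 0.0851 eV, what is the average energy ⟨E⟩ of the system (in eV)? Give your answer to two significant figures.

0.015 eV

Eᵢ/kT = 0, 2.644.
Z = Σ e^(−Eᵢ/kT) = e^(−0) + e^(−2.644) = 1.000 + 0.07108 = 1.071.
⟨E⟩ = Σ Eᵢ e^(−Eᵢ/kT) / Z = (0·1.000 + 0.225·0.07108) / 1.071 = 0.015 eV.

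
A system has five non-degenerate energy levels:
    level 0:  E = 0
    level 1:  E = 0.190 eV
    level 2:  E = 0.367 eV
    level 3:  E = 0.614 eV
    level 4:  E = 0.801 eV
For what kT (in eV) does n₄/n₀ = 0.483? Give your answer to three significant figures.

1.10 eV

n₄/n₀ = exp[−(E₄−E₀)/kT] = 0.483.
⇒ (E₄−E₀)/kT = ln(1/0.483) = ln(2.0704) = 0.72774.
kT = 0.801 eV / 0.72774 = 1.10 eV.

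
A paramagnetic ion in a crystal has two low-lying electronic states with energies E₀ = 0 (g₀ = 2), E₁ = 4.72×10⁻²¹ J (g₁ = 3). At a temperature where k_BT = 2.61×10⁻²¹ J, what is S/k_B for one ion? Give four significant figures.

Eᵢ/kT = 0, 1.80843.
Z = Σ gᵢe^(−Eᵢ/kT) = 2·e^(−0) + 3·e^(−1.80843) = 2.00000 + 0.491734 = 2.49173.
⟨E⟩ = Σ EᵢPᵢ = 0.931475 ×10⁻²¹ J.
S/k_B = ln Z + ⟨E⟩/kT = ln(2.49173) + 0.931475/2.61 = 0.912977 + 0.356887 = 1.270.

1.270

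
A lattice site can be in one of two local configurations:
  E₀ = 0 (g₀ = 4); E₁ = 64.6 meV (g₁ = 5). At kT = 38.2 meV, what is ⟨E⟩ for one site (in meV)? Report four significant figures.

12.10 meV

Eᵢ/kT = 0, 1.69110.
Z = Σ gᵢe^(−Eᵢ/kT) = 4·e^(−0) + 5·e^(−1.69110) = 4.00000 + 0.921583 = 4.92158.
⟨E⟩ = Σ Eᵢ gᵢe^(−Eᵢ/kT) / Z = (0·4.00000 + 64.6·0.921583) / 4.92158 = 12.10 meV.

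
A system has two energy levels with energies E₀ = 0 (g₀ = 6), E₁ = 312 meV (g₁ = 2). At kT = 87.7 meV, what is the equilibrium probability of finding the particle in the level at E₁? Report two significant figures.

Eᵢ/kT = 0, 3.558.
Z = Σ gᵢe^(−Eᵢ/kT) = 6·e^(−0) + 2·e^(−3.558) = 6.000 + 0.05699 = 6.057.
P₁ = g₁ e^(−E₁/kT) / Z = 0.05699/6.057 = 0.0094.

0.0094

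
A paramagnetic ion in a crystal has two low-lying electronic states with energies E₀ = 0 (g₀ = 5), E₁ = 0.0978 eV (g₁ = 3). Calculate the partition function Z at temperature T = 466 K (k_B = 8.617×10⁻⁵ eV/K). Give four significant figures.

k_BT = 8.617×10⁻⁵ × 466 K = 0.0401552 eV.
Eᵢ/kT = 0, 2.43555.
Z = Σ gᵢe^(−Eᵢ/kT) = 5·e^(−0) + 3·e^(−2.43555) = 5.00000 + 0.262649 = 5.26265.

Z = 5.263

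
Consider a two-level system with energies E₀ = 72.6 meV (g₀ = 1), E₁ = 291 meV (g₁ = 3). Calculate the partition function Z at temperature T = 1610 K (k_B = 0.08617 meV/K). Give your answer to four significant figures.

k_BT = 0.08617 × 1610 K = 138.734 meV.
Eᵢ/kT = 0.523304, 2.09754.
Z = Σ gᵢe^(−Eᵢ/kT) = 1·e^(−0.523304) + 3·e^(−2.09754) = 0.592559 + 0.368274 = 0.960833.

Z = 0.9608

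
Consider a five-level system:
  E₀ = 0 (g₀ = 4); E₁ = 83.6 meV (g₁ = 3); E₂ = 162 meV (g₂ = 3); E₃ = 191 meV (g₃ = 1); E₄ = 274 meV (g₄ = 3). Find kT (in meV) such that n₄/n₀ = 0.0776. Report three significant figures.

n₄/n₀ = (g₄/g₀) exp[−(E₄−E₀)/kT] = 0.0776.
⇒ (E₄−E₀)/kT = ln((3/4)/0.0776) = ln(9.6649) = 2.2685.
kT = 274 meV / 2.2685 = 121 meV.

121 meV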